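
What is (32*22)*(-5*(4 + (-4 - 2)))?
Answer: 7040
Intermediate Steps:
(32*22)*(-5*(4 + (-4 - 2))) = 704*(-5*(4 - 6)) = 704*(-5*(-2)) = 704*10 = 7040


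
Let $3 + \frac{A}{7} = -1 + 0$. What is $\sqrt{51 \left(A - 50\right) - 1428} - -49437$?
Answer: $49437 + i \sqrt{5406} \approx 49437.0 + 73.526 i$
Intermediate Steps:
$A = -28$ ($A = -21 + 7 \left(-1 + 0\right) = -21 + 7 \left(-1\right) = -21 - 7 = -28$)
$\sqrt{51 \left(A - 50\right) - 1428} - -49437 = \sqrt{51 \left(-28 - 50\right) - 1428} - -49437 = \sqrt{51 \left(-78\right) - 1428} + 49437 = \sqrt{-3978 - 1428} + 49437 = \sqrt{-5406} + 49437 = i \sqrt{5406} + 49437 = 49437 + i \sqrt{5406}$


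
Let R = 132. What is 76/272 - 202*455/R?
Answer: -1561843/2244 ≈ -696.01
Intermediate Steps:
76/272 - 202*455/R = 76/272 - 202/(132/455) = 76*(1/272) - 202/(132*(1/455)) = 19/68 - 202/132/455 = 19/68 - 202*455/132 = 19/68 - 45955/66 = -1561843/2244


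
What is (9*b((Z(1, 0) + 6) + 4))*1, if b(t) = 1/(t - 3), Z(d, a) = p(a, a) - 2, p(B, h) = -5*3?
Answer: -9/10 ≈ -0.90000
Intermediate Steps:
p(B, h) = -15
Z(d, a) = -17 (Z(d, a) = -15 - 2 = -17)
b(t) = 1/(-3 + t)
(9*b((Z(1, 0) + 6) + 4))*1 = (9/(-3 + ((-17 + 6) + 4)))*1 = (9/(-3 + (-11 + 4)))*1 = (9/(-3 - 7))*1 = (9/(-10))*1 = (9*(-⅒))*1 = -9/10*1 = -9/10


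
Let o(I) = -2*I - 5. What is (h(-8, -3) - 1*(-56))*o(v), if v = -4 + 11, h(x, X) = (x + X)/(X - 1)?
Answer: -4465/4 ≈ -1116.3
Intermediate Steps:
h(x, X) = (X + x)/(-1 + X)
v = 7
o(I) = -5 - 2*I
(h(-8, -3) - 1*(-56))*o(v) = ((-3 - 8)/(-1 - 3) - 1*(-56))*(-5 - 2*7) = (-11/(-4) + 56)*(-5 - 14) = (-¼*(-11) + 56)*(-19) = (11/4 + 56)*(-19) = (235/4)*(-19) = -4465/4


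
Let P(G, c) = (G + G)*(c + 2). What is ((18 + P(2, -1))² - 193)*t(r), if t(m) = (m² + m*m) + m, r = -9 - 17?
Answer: 385866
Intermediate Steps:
r = -26
t(m) = m + 2*m² (t(m) = (m² + m²) + m = 2*m² + m = m + 2*m²)
P(G, c) = 2*G*(2 + c) (P(G, c) = (2*G)*(2 + c) = 2*G*(2 + c))
((18 + P(2, -1))² - 193)*t(r) = ((18 + 2*2*(2 - 1))² - 193)*(-26*(1 + 2*(-26))) = ((18 + 2*2*1)² - 193)*(-26*(1 - 52)) = ((18 + 4)² - 193)*(-26*(-51)) = (22² - 193)*1326 = (484 - 193)*1326 = 291*1326 = 385866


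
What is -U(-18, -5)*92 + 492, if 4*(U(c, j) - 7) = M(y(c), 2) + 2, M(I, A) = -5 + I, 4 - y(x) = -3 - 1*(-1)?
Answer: -221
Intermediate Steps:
y(x) = 6 (y(x) = 4 - (-3 - 1*(-1)) = 4 - (-3 + 1) = 4 - 1*(-2) = 4 + 2 = 6)
U(c, j) = 31/4 (U(c, j) = 7 + ((-5 + 6) + 2)/4 = 7 + (1 + 2)/4 = 7 + (1/4)*3 = 7 + 3/4 = 31/4)
-U(-18, -5)*92 + 492 = -1*31/4*92 + 492 = -31/4*92 + 492 = -713 + 492 = -221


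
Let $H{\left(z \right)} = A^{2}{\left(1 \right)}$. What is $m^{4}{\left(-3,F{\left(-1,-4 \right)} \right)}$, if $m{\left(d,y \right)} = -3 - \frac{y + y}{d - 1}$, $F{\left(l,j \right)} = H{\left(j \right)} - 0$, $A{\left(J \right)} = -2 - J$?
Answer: $\frac{81}{16} \approx 5.0625$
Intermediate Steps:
$H{\left(z \right)} = 9$ ($H{\left(z \right)} = \left(-2 - 1\right)^{2} = \left(-3\right)^{2} = 9$)
$F{\left(l,j \right)} = 9$ ($F{\left(l,j \right)} = 9 - 0 = 9 + 0 = 9$)
$m{\left(d,y \right)} = -3 - \frac{2 y}{-1 + d}$
$m^{4}{\left(-3,F{\left(-1,-4 \right)} \right)} = \left(\frac{3 - -9 - 18}{-1 - 3}\right)^{4} = \left(\frac{3 + 9 - 18}{-4}\right)^{4} = \left(\left(- \frac{1}{4}\right) \left(-6\right)\right)^{4} = \left(\frac{3}{2}\right)^{4} = \frac{81}{16}$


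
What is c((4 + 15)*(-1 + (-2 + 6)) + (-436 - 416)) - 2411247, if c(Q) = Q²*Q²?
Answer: 399453189378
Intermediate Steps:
c(Q) = Q⁴
c((4 + 15)*(-1 + (-2 + 6)) + (-436 - 416)) - 2411247 = ((4 + 15)*(-1 + (-2 + 6)) + (-436 - 416))⁴ - 2411247 = (19*(-1 + 4) - 852)⁴ - 2411247 = (19*3 - 852)⁴ - 2411247 = (57 - 852)⁴ - 2411247 = (-795)⁴ - 2411247 = 399455600625 - 2411247 = 399453189378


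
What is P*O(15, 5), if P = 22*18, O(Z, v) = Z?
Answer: 5940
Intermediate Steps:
P = 396
P*O(15, 5) = 396*15 = 5940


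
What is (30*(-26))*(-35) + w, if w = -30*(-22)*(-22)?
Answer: 12780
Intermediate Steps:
w = -14520 (w = 660*(-22) = -14520)
(30*(-26))*(-35) + w = (30*(-26))*(-35) - 14520 = -780*(-35) - 14520 = 27300 - 14520 = 12780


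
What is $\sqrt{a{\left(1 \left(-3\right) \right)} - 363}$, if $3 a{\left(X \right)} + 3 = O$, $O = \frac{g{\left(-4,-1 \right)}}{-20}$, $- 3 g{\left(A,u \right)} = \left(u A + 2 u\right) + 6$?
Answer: $\frac{i \sqrt{81890}}{15} \approx 19.078 i$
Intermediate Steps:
$g{\left(A,u \right)} = -2 - \frac{2 u}{3} - \frac{A u}{3}$ ($g{\left(A,u \right)} = - \frac{\left(u A + 2 u\right) + 6}{3} = - \frac{\left(A u + 2 u\right) + 6}{3} = - \frac{\left(2 u + A u\right) + 6}{3} = - \frac{6 + 2 u + A u}{3} = -2 - \frac{2 u}{3} - \frac{A u}{3}$)
$O = \frac{2}{15}$ ($O = \frac{-2 - - \frac{2}{3} - \left(- \frac{4}{3}\right) \left(-1\right)}{-20} = \left(-2 + \frac{2}{3} - \frac{4}{3}\right) \left(- \frac{1}{20}\right) = \left(- \frac{8}{3}\right) \left(- \frac{1}{20}\right) = \frac{2}{15} \approx 0.13333$)
$a{\left(X \right)} = - \frac{43}{45}$ ($a{\left(X \right)} = -1 + \frac{1}{3} \cdot \frac{2}{15} = -1 + \frac{2}{45} = - \frac{43}{45}$)
$\sqrt{a{\left(1 \left(-3\right) \right)} - 363} = \sqrt{- \frac{43}{45} - 363} = \sqrt{- \frac{16378}{45}} = \frac{i \sqrt{81890}}{15}$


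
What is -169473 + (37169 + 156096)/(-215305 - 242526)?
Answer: -77590186328/457831 ≈ -1.6947e+5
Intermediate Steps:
-169473 + (37169 + 156096)/(-215305 - 242526) = -169473 + 193265/(-457831) = -169473 + 193265*(-1/457831) = -169473 - 193265/457831 = -77590186328/457831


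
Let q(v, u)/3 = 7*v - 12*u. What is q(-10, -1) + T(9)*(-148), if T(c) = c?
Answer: -1506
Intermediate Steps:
q(v, u) = -36*u + 21*v (q(v, u) = 3*(7*v - 12*u) = 3*(-12*u + 7*v) = -36*u + 21*v)
q(-10, -1) + T(9)*(-148) = (-36*(-1) + 21*(-10)) + 9*(-148) = (36 - 210) - 1332 = -174 - 1332 = -1506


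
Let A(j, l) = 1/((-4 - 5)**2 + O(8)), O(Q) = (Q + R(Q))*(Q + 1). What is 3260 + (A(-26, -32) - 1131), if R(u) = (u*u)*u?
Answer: 10136170/4761 ≈ 2129.0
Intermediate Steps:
R(u) = u**3 (R(u) = u**2*u = u**3)
O(Q) = (1 + Q)*(Q + Q**3) (O(Q) = (Q + Q**3)*(Q + 1) = (Q + Q**3)*(1 + Q) = (1 + Q)*(Q + Q**3))
A(j, l) = 1/4761 (A(j, l) = 1/((-4 - 5)**2 + 8*(1 + 8 + 8**2 + 8**3)) = 1/((-9)**2 + 8*(1 + 8 + 64 + 512)) = 1/(81 + 8*585) = 1/(81 + 4680) = 1/4761)
3260 + (A(-26, -32) - 1131) = 3260 + (1/4761 - 1131) = 3260 - 5384690/4761 = 10136170/4761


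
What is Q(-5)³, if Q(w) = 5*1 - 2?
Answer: 27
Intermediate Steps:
Q(w) = 3 (Q(w) = 5 - 2 = 3)
Q(-5)³ = 3³ = 27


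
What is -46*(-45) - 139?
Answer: 1931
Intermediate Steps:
-46*(-45) - 139 = 2070 - 139 = 1931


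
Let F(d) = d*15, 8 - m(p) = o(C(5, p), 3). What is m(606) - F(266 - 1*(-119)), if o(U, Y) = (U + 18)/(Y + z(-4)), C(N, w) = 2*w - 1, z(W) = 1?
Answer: -24297/4 ≈ -6074.3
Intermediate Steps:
C(N, w) = -1 + 2*w
o(U, Y) = (18 + U)/(1 + Y) (o(U, Y) = (U + 18)/(Y + 1) = (18 + U)/(1 + Y))
m(p) = 15/4 - p/2 (m(p) = 8 - (18 + (-1 + 2*p))/(1 + 3) = 8 - (17 + 2*p)/4 = 8 - (17/4 + p/2) = 8 + (-17/4 - p/2) = 15/4 - p/2)
F(d) = 15*d
m(606) - F(266 - 1*(-119)) = (15/4 - ½*606) - 15*(266 - 1*(-119)) = (15/4 - 303) - 15*(266 + 119) = -1197/4 - 15*385 = -1197/4 - 1*5775 = -1197/4 - 5775 = -24297/4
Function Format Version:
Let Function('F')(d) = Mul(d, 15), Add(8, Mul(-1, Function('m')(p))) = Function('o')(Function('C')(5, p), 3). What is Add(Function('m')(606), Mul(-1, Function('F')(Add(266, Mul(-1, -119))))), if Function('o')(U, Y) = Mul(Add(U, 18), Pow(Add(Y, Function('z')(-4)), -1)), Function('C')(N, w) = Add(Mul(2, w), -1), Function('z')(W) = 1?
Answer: Rational(-24297, 4) ≈ -6074.3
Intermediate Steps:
Function('C')(N, w) = Add(-1, Mul(2, w))
Function('o')(U, Y) = Mul(Pow(Add(1, Y), -1), Add(18, U)) (Function('o')(U, Y) = Mul(Add(U, 18), Pow(Add(Y, 1), -1)) = Mul(Add(18, U), Pow(Add(1, Y), -1)) = Mul(Pow(Add(1, Y), -1), Add(18, U)))
Function('m')(p) = Add(Rational(15, 4), Mul(Rational(-1, 2), p)) (Function('m')(p) = Add(8, Mul(-1, Mul(Pow(Add(1, 3), -1), Add(18, Add(-1, Mul(2, p)))))) = Add(8, Mul(-1, Mul(Pow(4, -1), Add(17, Mul(2, p))))) = Add(8, Mul(-1, Mul(Rational(1, 4), Add(17, Mul(2, p))))) = Add(8, Mul(-1, Add(Rational(17, 4), Mul(Rational(1, 2), p)))) = Add(8, Add(Rational(-17, 4), Mul(Rational(-1, 2), p))) = Add(Rational(15, 4), Mul(Rational(-1, 2), p)))
Function('F')(d) = Mul(15, d)
Add(Function('m')(606), Mul(-1, Function('F')(Add(266, Mul(-1, -119))))) = Add(Add(Rational(15, 4), Mul(Rational(-1, 2), 606)), Mul(-1, Mul(15, Add(266, Mul(-1, -119))))) = Add(Add(Rational(15, 4), -303), Mul(-1, Mul(15, Add(266, 119)))) = Add(Rational(-1197, 4), Mul(-1, Mul(15, 385))) = Add(Rational(-1197, 4), Mul(-1, 5775)) = Add(Rational(-1197, 4), -5775) = Rational(-24297, 4)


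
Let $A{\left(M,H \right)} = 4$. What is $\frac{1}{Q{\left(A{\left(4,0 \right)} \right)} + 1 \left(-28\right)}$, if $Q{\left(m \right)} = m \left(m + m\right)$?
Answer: $\frac{1}{4} \approx 0.25$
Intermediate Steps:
$Q{\left(m \right)} = 2 m^{2}$ ($Q{\left(m \right)} = m 2 m = 2 m^{2}$)
$\frac{1}{Q{\left(A{\left(4,0 \right)} \right)} + 1 \left(-28\right)} = \frac{1}{2 \cdot 4^{2} + 1 \left(-28\right)} = \frac{1}{2 \cdot 16 - 28} = \frac{1}{32 - 28} = \frac{1}{4}$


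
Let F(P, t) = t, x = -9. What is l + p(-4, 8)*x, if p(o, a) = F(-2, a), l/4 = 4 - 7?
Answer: -84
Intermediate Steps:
l = -12 (l = 4*(4 - 7) = 4*(-3) = -12)
p(o, a) = a
l + p(-4, 8)*x = -12 + 8*(-9) = -12 - 72 = -84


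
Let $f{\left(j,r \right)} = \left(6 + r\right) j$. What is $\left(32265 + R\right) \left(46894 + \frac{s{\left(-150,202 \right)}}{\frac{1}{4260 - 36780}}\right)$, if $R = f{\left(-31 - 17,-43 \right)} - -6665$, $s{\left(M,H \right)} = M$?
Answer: $200472735164$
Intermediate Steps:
$f{\left(j,r \right)} = j \left(6 + r\right)$
$R = 8441$ ($R = \left(-31 - 17\right) \left(6 - 43\right) - -6665 = \left(-48\right) \left(-37\right) + 6665 = 1776 + 6665 = 8441$)
$\left(32265 + R\right) \left(46894 + \frac{s{\left(-150,202 \right)}}{\frac{1}{4260 - 36780}}\right) = \left(32265 + 8441\right) \left(46894 - \frac{150}{\frac{1}{4260 - 36780}}\right) = 40706 \left(46894 - \frac{150}{\frac{1}{-32520}}\right) = 40706 \left(46894 - \frac{150}{- \frac{1}{32520}}\right) = 40706 \left(46894 - -4878000\right) = 40706 \left(46894 + 4878000\right) = 40706 \cdot 4924894 = 200472735164$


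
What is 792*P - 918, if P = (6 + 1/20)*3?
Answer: 67284/5 ≈ 13457.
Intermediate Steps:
P = 363/20 (P = (6 + 1/20)*3 = (121/20)*3 = 363/20 ≈ 18.150)
792*P - 918 = 792*(363/20) - 918 = 71874/5 - 918 = 67284/5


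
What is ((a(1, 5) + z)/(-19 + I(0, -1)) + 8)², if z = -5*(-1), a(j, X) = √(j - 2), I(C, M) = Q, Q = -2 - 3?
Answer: (187 - I)²/576 ≈ 60.708 - 0.64931*I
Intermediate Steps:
Q = -5
I(C, M) = -5
a(j, X) = √(-2 + j)
z = 5
((a(1, 5) + z)/(-19 + I(0, -1)) + 8)² = ((√(-2 + 1) + 5)/(-19 - 5) + 8)² = ((√(-1) + 5)/(-24) + 8)² = ((I + 5)*(-1/24) + 8)² = ((5 + I)*(-1/24) + 8)² = ((-5/24 - I/24) + 8)² = (187/24 - I/24)²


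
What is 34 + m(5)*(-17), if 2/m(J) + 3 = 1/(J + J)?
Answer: 1326/29 ≈ 45.724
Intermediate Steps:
m(J) = 2/(-3 + 1/(2*J)) (m(J) = 2/(-3 + 1/(J + J)) = 2/(-3 + 1/(2*J)))
34 + m(5)*(-17) = 34 - 4*5/(-1 + 6*5)*(-17) = 34 - 4*5/(-1 + 30)*(-17) = 34 - 4*5/29*(-17) = 34 - 4*5*1/29*(-17) = 34 - 20/29*(-17) = 34 + 340/29 = 1326/29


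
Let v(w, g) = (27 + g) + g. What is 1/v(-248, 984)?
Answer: 1/1995 ≈ 0.00050125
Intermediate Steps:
v(w, g) = 27 + 2*g
1/v(-248, 984) = 1/(27 + 2*984) = 1/(27 + 1968) = 1/1995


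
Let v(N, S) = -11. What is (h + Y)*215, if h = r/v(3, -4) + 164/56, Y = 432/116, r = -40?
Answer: 9879465/4466 ≈ 2212.2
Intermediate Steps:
Y = 108/29 (Y = 432*(1/116) = 108/29 ≈ 3.7241)
h = 1011/154 (h = -40/(-11) + 164/56 = -40*(-1/11) + 164*(1/56) = 40/11 + 41/14 = 1011/154 ≈ 6.5649)
(h + Y)*215 = (1011/154 + 108/29)*215 = (45951/4466)*215 = 9879465/4466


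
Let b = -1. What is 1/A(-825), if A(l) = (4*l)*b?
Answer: 1/3300 ≈ 0.00030303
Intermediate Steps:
A(l) = -4*l (A(l) = (4*l)*(-1) = -4*l)
1/A(-825) = 1/(-4*(-825)) = 1/3300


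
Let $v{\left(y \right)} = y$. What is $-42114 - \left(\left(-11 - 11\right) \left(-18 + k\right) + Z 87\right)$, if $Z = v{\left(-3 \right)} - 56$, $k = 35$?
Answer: $-36607$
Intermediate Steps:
$Z = -59$ ($Z = -3 - 56 = -59$)
$-42114 - \left(\left(-11 - 11\right) \left(-18 + k\right) + Z 87\right) = -42114 - \left(\left(-11 - 11\right) \left(-18 + 35\right) - 5133\right) = -42114 - \left(\left(-22\right) 17 - 5133\right) = -42114 - \left(-374 - 5133\right) = -42114 - -5507 = -42114 + 5507 = -36607$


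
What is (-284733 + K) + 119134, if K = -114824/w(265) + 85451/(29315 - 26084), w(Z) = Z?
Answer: -142136699614/856215 ≈ -1.6601e+5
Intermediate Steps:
K = -348351829/856215 (K = -114824/265 + 85451/(29315 - 26084) = -114824*1/265 + 85451/3231 = -114824/265 + 85451*(1/3231) = -114824/265 + 85451/3231 = -348351829/856215 ≈ -406.85)
(-284733 + K) + 119134 = (-284733 - 348351829/856215) + 119134 = -244141017424/856215 + 119134 = -142136699614/856215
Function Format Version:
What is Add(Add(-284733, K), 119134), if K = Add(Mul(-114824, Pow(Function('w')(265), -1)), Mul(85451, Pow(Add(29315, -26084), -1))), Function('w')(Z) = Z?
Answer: Rational(-142136699614, 856215) ≈ -1.6601e+5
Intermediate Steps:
K = Rational(-348351829, 856215) (K = Add(Mul(-114824, Pow(265, -1)), Mul(85451, Pow(Add(29315, -26084), -1))) = Add(Mul(-114824, Rational(1, 265)), Mul(85451, Pow(3231, -1))) = Add(Rational(-114824, 265), Mul(85451, Rational(1, 3231))) = Add(Rational(-114824, 265), Rational(85451, 3231)) = Rational(-348351829, 856215) ≈ -406.85)
Add(Add(-284733, K), 119134) = Add(Add(-284733, Rational(-348351829, 856215)), 119134) = Add(Rational(-244141017424, 856215), 119134) = Rational(-142136699614, 856215)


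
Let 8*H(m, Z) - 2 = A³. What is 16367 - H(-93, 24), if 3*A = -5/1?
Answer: 3535343/216 ≈ 16367.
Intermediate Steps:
A = -5/3 (A = (-5/1)/3 = (-5*1)/3 = (⅓)*(-5) = -5/3 ≈ -1.6667)
H(m, Z) = -71/216 (H(m, Z) = ¼ + (-5/3)³/8 = ¼ + (⅛)*(-125/27) = ¼ - 125/216 = -71/216)
16367 - H(-93, 24) = 16367 - 1*(-71/216) = 16367 + 71/216 = 3535343/216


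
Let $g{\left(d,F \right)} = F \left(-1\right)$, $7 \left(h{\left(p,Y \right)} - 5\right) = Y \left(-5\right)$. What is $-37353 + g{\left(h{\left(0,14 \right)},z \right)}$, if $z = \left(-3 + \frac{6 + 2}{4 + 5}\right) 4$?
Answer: $- \frac{336101}{9} \approx -37345.0$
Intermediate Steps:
$z = - \frac{76}{9}$ ($z = \left(-3 + \frac{8}{9}\right) 4 = \left(- \frac{19}{9}\right) 4 = - \frac{76}{9} \approx -8.4444$)
$h{\left(p,Y \right)} = 5 - \frac{5 Y}{7}$ ($h{\left(p,Y \right)} = 5 + \frac{Y \left(-5\right)}{7} = 5 + \frac{\left(-5\right) Y}{7} = 5 - \frac{5 Y}{7}$)
$g{\left(d,F \right)} = - F$
$-37353 + g{\left(h{\left(0,14 \right)},z \right)} = -37353 - - \frac{76}{9} = -37353 + \frac{76}{9} = - \frac{336101}{9}$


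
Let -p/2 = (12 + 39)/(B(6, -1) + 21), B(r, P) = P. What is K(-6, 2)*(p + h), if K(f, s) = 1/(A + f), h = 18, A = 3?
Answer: -43/10 ≈ -4.3000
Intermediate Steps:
K(f, s) = 1/(3 + f)
p = -51/10 (p = -2*(12 + 39)/(-1 + 21) = -102/20 = -2*51/20 = -51/10 ≈ -5.1000)
K(-6, 2)*(p + h) = (-51/10 + 18)/(3 - 6) = (129/10)/(-3) = -1/3*129/10 = -43/10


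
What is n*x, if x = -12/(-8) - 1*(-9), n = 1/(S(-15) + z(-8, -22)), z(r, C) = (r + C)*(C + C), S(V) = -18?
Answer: 1/124 ≈ 0.0080645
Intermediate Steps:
z(r, C) = 2*C*(C + r) (z(r, C) = (C + r)*(2*C) = 2*C*(C + r))
n = 1/1302 (n = 1/(-18 + 2*(-22)*(-22 - 8)) = 1/(-18 + 2*(-22)*(-30)) = 1/(-18 + 1320) = 1/1302 ≈ 0.00076805)
x = 21/2 (x = -12*(-⅛) + 9 = 3/2 + 9 = 21/2 ≈ 10.500)
n*x = (1/1302)*(21/2) = 1/124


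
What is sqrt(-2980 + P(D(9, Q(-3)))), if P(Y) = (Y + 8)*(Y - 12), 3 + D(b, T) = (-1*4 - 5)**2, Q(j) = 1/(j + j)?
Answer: 2*sqrt(674) ≈ 51.923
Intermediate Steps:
Q(j) = 1/(2*j)
D(b, T) = 78 (D(b, T) = -3 + (-1*4 - 5)**2 = -3 + (-4 - 5)**2 = -3 + (-9)**2 = -3 + 81 = 78)
P(Y) = (-12 + Y)*(8 + Y) (P(Y) = (8 + Y)*(-12 + Y) = (-12 + Y)*(8 + Y))
sqrt(-2980 + P(D(9, Q(-3)))) = sqrt(-2980 + (-96 + 78**2 - 4*78)) = sqrt(-2980 + (-96 + 6084 - 312)) = sqrt(-2980 + 5676) = sqrt(2696) = 2*sqrt(674)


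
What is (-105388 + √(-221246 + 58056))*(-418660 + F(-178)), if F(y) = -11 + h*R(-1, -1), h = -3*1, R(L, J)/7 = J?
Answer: 44120686200 - 418650*I*√163190 ≈ 4.4121e+10 - 1.6912e+8*I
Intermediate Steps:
R(L, J) = 7*J
h = -3
F(y) = 10 (F(y) = -11 - 21*(-1) = -11 - 3*(-7) = -11 + 21 = 10)
(-105388 + √(-221246 + 58056))*(-418660 + F(-178)) = (-105388 + √(-221246 + 58056))*(-418660 + 10) = (-105388 + √(-163190))*(-418650) = (-105388 + I*√163190)*(-418650) = 44120686200 - 418650*I*√163190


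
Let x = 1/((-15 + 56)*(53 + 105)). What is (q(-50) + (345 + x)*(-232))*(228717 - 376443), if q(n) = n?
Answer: 38321841862476/3239 ≈ 1.1831e+10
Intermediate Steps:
x = 1/6478 (x = 1/(41*158) = 1/6478 ≈ 0.00015437)
(q(-50) + (345 + x)*(-232))*(228717 - 376443) = (-50 + (345 + 1/6478)*(-232))*(228717 - 376443) = (-50 + (2234911/6478)*(-232))*(-147726) = (-50 - 259249676/3239)*(-147726) = -259411626/3239*(-147726) = 38321841862476/3239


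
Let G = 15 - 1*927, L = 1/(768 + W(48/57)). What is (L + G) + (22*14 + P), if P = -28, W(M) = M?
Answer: -9232237/14608 ≈ -632.00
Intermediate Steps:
L = 19/14608 (L = 1/(768 + 48/57) = 1/(768 + 48*(1/57)) = 1/(768 + 16/19) = 1/(14608/19) = 19/14608 ≈ 0.0013007)
G = -912 (G = 15 - 927 = -912)
(L + G) + (22*14 + P) = (19/14608 - 912) + (22*14 - 28) = -13322477/14608 + (308 - 28) = -13322477/14608 + 280 = -9232237/14608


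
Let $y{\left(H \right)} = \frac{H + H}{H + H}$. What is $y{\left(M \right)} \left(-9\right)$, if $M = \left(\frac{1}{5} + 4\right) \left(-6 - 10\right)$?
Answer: $-9$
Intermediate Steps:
$M = - \frac{336}{5}$ ($M = \left(\frac{1}{5} + 4\right) \left(-16\right) = \frac{21}{5} \left(-16\right) = - \frac{336}{5} \approx -67.2$)
$y{\left(H \right)} = 1$ ($y{\left(H \right)} = \frac{2 H}{2 H} = 2 H \frac{1}{2 H} = 1$)
$y{\left(M \right)} \left(-9\right) = 1 \left(-9\right) = -9$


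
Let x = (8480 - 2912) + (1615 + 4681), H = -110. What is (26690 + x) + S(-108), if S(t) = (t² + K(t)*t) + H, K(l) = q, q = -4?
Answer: 50540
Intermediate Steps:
K(l) = -4
S(t) = -110 + t² - 4*t (S(t) = (t² - 4*t) - 110 = -110 + t² - 4*t)
x = 11864 (x = 5568 + 6296 = 11864)
(26690 + x) + S(-108) = (26690 + 11864) + (-110 + (-108)² - 4*(-108)) = 38554 + (-110 + 11664 + 432) = 38554 + 11986 = 50540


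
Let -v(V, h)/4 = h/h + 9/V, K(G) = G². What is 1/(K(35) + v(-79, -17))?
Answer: 79/96495 ≈ 0.00081869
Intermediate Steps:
v(V, h) = -4 - 36/V (v(V, h) = -4*(h/h + 9/V) = -4*(1 + 9/V) = -4 - 36/V)
1/(K(35) + v(-79, -17)) = 1/(35² + (-4 - 36/(-79))) = 1/(1225 + (-4 - 36*(-1/79))) = 1/(1225 + (-4 + 36/79)) = 1/(1225 - 280/79) = 1/(96495/79) = 79/96495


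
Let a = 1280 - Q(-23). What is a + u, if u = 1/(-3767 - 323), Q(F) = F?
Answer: 5329269/4090 ≈ 1303.0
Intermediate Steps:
u = -1/4090 (u = 1/(-4090) = -1/4090 ≈ -0.00024450)
a = 1303 (a = 1280 - 1*(-23) = 1280 + 23 = 1303)
a + u = 1303 - 1/4090 = 5329269/4090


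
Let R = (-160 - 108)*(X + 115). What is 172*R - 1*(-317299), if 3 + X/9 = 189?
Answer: -82148445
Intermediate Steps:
X = 1674 (X = -27 + 9*189 = -27 + 1701 = 1674)
R = -479452 (R = (-160 - 108)*(1674 + 115) = -268*1789 = -479452)
172*R - 1*(-317299) = 172*(-479452) - 1*(-317299) = -82465744 + 317299 = -82148445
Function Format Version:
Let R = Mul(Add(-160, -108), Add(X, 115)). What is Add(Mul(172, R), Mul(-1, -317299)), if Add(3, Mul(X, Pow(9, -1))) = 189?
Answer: -82148445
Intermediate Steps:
X = 1674 (X = Add(-27, Mul(9, 189)) = Add(-27, 1701) = 1674)
R = -479452 (R = Mul(Add(-160, -108), Add(1674, 115)) = Mul(-268, 1789) = -479452)
Add(Mul(172, R), Mul(-1, -317299)) = Add(Mul(172, -479452), Mul(-1, -317299)) = Add(-82465744, 317299) = -82148445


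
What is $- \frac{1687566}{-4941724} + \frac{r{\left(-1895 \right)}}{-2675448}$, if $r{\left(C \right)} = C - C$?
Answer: $\frac{843783}{2470862} \approx 0.34149$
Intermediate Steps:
$r{\left(C \right)} = 0$
$- \frac{1687566}{-4941724} + \frac{r{\left(-1895 \right)}}{-2675448} = - \frac{1687566}{-4941724} + \frac{0}{-2675448} = \left(-1687566\right) \left(- \frac{1}{4941724}\right) + 0 \left(- \frac{1}{2675448}\right) = \frac{843783}{2470862} + 0 = \frac{843783}{2470862}$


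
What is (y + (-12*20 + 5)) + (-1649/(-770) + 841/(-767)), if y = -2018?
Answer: -1329982057/590590 ≈ -2252.0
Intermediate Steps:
(y + (-12*20 + 5)) + (-1649/(-770) + 841/(-767)) = (-2018 + (-12*20 + 5)) + (-1649/(-770) + 841/(-767)) = (-2018 + (-240 + 5)) + (-1649*(-1/770) + 841*(-1/767)) = (-2018 - 235) + (1649/770 - 841/767) = -2253 + 617213/590590 = -1329982057/590590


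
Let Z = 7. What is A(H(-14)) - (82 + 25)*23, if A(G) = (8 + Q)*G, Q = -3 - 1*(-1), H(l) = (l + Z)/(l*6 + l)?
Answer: -17224/7 ≈ -2460.6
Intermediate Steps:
H(l) = (7 + l)/(7*l) (H(l) = (l + 7)/(l*6 + l) = (7 + l)/(6*l + l) = (7 + l)/((7*l)) = (7 + l)*(1/(7*l)) = (7 + l)/(7*l))
Q = -2 (Q = -3 + 1 = -2)
A(G) = 6*G (A(G) = (8 - 2)*G = 6*G)
A(H(-14)) - (82 + 25)*23 = 6*((⅐)*(7 - 14)/(-14)) - (82 + 25)*23 = 6*((⅐)*(-1/14)*(-7)) - 107*23 = 6*(1/14) - 1*2461 = 3/7 - 2461 = -17224/7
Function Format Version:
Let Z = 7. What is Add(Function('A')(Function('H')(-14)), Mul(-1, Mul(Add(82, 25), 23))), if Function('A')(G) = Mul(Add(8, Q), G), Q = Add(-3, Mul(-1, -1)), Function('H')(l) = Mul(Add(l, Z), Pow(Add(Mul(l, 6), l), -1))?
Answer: Rational(-17224, 7) ≈ -2460.6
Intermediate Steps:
Function('H')(l) = Mul(Rational(1, 7), Pow(l, -1), Add(7, l)) (Function('H')(l) = Mul(Add(l, 7), Pow(Add(Mul(l, 6), l), -1)) = Mul(Add(7, l), Pow(Add(Mul(6, l), l), -1)) = Mul(Add(7, l), Pow(Mul(7, l), -1)) = Mul(Add(7, l), Mul(Rational(1, 7), Pow(l, -1))) = Mul(Rational(1, 7), Pow(l, -1), Add(7, l)))
Q = -2 (Q = Add(-3, 1) = -2)
Function('A')(G) = Mul(6, G) (Function('A')(G) = Mul(Add(8, -2), G) = Mul(6, G))
Add(Function('A')(Function('H')(-14)), Mul(-1, Mul(Add(82, 25), 23))) = Add(Mul(6, Mul(Rational(1, 7), Pow(-14, -1), Add(7, -14))), Mul(-1, Mul(Add(82, 25), 23))) = Add(Mul(6, Mul(Rational(1, 7), Rational(-1, 14), -7)), Mul(-1, Mul(107, 23))) = Add(Mul(6, Rational(1, 14)), Mul(-1, 2461)) = Add(Rational(3, 7), -2461) = Rational(-17224, 7)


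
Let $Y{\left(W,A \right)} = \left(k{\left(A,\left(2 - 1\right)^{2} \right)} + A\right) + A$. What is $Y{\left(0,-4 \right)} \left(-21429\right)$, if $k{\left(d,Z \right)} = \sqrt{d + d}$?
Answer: $171432 - 42858 i \sqrt{2} \approx 1.7143 \cdot 10^{5} - 60610.0 i$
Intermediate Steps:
$k{\left(d,Z \right)} = \sqrt{2} \sqrt{d}$ ($k{\left(d,Z \right)} = \sqrt{2 d} = \sqrt{2} \sqrt{d}$)
$Y{\left(W,A \right)} = 2 A + \sqrt{2} \sqrt{A}$ ($Y{\left(W,A \right)} = \left(\sqrt{2} \sqrt{A} + A\right) + A = \left(A + \sqrt{2} \sqrt{A}\right) + A = 2 A + \sqrt{2} \sqrt{A}$)
$Y{\left(0,-4 \right)} \left(-21429\right) = \left(2 \left(-4\right) + \sqrt{2} \sqrt{-4}\right) \left(-21429\right) = \left(-8 + \sqrt{2} \cdot 2 i\right) \left(-21429\right) = \left(-8 + 2 i \sqrt{2}\right) \left(-21429\right) = 171432 - 42858 i \sqrt{2}$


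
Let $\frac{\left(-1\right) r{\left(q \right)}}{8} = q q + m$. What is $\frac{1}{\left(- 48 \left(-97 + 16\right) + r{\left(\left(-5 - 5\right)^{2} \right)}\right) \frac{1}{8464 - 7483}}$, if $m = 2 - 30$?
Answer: $- \frac{109}{8432} \approx -0.012927$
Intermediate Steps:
$m = -28$ ($m = 2 - 30 = -28$)
$r{\left(q \right)} = 224 - 8 q^{2}$ ($r{\left(q \right)} = - 8 \left(q q - 28\right) = - 8 \left(q^{2} - 28\right) = - 8 \left(-28 + q^{2}\right) = 224 - 8 q^{2}$)
$\frac{1}{\left(- 48 \left(-97 + 16\right) + r{\left(\left(-5 - 5\right)^{2} \right)}\right) \frac{1}{8464 - 7483}} = \frac{1}{\left(- 48 \left(-97 + 16\right) + \left(224 - 8 \left(\left(-5 - 5\right)^{2}\right)^{2}\right)\right) \frac{1}{8464 - 7483}} = \frac{1}{\left(\left(-48\right) \left(-81\right) + \left(224 - 8 \left(\left(-10\right)^{2}\right)^{2}\right)\right) \frac{1}{981}} = \frac{1}{\left(3888 + \left(224 - 8 \cdot 100^{2}\right)\right) \frac{1}{981}} = \frac{1}{\left(3888 + \left(224 - 80000\right)\right) \frac{1}{981}} = \frac{1}{\left(3888 - 79776\right) \frac{1}{981}} = \frac{1}{\left(-75888\right) \frac{1}{981}} = \frac{1}{- \frac{8432}{109}} = - \frac{109}{8432}$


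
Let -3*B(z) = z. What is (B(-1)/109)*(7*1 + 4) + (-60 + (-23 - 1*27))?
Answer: -35959/327 ≈ -109.97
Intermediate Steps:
B(z) = -z/3
(B(-1)/109)*(7*1 + 4) + (-60 + (-23 - 1*27)) = (-⅓*(-1)/109)*(7*1 + 4) + (-60 + (-23 - 1*27)) = ((⅓)*(1/109))*(7 + 4) + (-60 + (-23 - 27)) = (1/327)*11 + (-60 - 50) = 11/327 - 110 = -35959/327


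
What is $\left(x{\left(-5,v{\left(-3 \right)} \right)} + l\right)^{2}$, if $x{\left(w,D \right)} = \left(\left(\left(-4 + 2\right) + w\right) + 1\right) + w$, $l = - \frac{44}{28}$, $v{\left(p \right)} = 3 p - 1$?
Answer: $\frac{7744}{49} \approx 158.04$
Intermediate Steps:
$v{\left(p \right)} = -1 + 3 p$
$l = - \frac{11}{7}$ ($l = \left(-44\right) \frac{1}{28} = - \frac{11}{7} \approx -1.5714$)
$x{\left(w,D \right)} = -1 + 2 w$ ($x{\left(w,D \right)} = \left(\left(-2 + w\right) + 1\right) + w = \left(-1 + w\right) + w = -1 + 2 w$)
$\left(x{\left(-5,v{\left(-3 \right)} \right)} + l\right)^{2} = \left(\left(-1 + 2 \left(-5\right)\right) - \frac{11}{7}\right)^{2} = \left(\left(-1 - 10\right) - \frac{11}{7}\right)^{2} = \left(-11 - \frac{11}{7}\right)^{2} = \left(- \frac{88}{7}\right)^{2} = \frac{7744}{49}$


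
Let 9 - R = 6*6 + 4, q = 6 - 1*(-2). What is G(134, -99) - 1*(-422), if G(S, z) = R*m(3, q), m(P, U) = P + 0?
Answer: 329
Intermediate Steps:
q = 8 (q = 6 + 2 = 8)
m(P, U) = P
R = -31 (R = 9 - (6*6 + 4) = 9 - (36 + 4) = 9 - 1*40 = 9 - 40 = -31)
G(S, z) = -93 (G(S, z) = -31*3 = -93)
G(134, -99) - 1*(-422) = -93 - 1*(-422) = -93 + 422 = 329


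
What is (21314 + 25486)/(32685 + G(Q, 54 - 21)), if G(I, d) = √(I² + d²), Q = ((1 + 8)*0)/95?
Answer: 7800/5453 ≈ 1.4304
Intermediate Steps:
Q = 0 (Q = (9*0)*(1/95) = 0*(1/95) = 0)
(21314 + 25486)/(32685 + G(Q, 54 - 21)) = (21314 + 25486)/(32685 + √(0² + (54 - 21)²)) = 46800/(32685 + √(0 + 33²)) = 46800/(32685 + √(0 + 1089)) = 46800/(32685 + √1089) = 46800/(32685 + 33) = 46800/32718 = 46800*(1/32718) = 7800/5453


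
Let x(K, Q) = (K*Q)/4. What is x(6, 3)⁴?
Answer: 6561/16 ≈ 410.06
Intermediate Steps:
x(K, Q) = K*Q/4 (x(K, Q) = (K*Q)*(¼) = K*Q/4)
x(6, 3)⁴ = ((¼)*6*3)⁴ = (9/2)⁴ = 6561/16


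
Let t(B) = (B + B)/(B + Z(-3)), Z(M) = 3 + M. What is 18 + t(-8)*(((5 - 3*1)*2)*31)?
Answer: 266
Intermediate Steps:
t(B) = 2 (t(B) = (B + B)/(B + (3 - 3)) = (2*B)/(B + 0) = (2*B)/B = 2)
18 + t(-8)*(((5 - 3*1)*2)*31) = 18 + 2*(((5 - 3*1)*2)*31) = 18 + 2*(((5 - 3)*2)*31) = 18 + 2*((2*2)*31) = 18 + 2*(4*31) = 18 + 2*124 = 18 + 248 = 266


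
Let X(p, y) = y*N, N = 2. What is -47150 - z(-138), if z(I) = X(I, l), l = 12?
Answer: -47174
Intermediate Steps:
X(p, y) = 2*y (X(p, y) = y*2 = 2*y)
z(I) = 24 (z(I) = 2*12 = 24)
-47150 - z(-138) = -47150 - 1*24 = -47150 - 24 = -47174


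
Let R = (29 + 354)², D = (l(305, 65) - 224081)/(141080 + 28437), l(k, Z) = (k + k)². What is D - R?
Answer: -24866131194/169517 ≈ -1.4669e+5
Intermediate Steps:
l(k, Z) = 4*k² (l(k, Z) = (2*k)² = 4*k²)
D = 148019/169517 (D = (4*305² - 224081)/(141080 + 28437) = (4*93025 - 224081)/169517 = (372100 - 224081)*(1/169517) = 148019*(1/169517) = 148019/169517 ≈ 0.87318)
R = 146689 (R = 383² = 146689)
D - R = 148019/169517 - 1*146689 = 148019/169517 - 146689 = -24866131194/169517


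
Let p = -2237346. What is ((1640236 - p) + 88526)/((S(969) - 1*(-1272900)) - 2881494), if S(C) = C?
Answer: -1322036/535875 ≈ -2.4671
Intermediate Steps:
((1640236 - p) + 88526)/((S(969) - 1*(-1272900)) - 2881494) = ((1640236 - 1*(-2237346)) + 88526)/((969 - 1*(-1272900)) - 2881494) = ((1640236 + 2237346) + 88526)/((969 + 1272900) - 2881494) = (3877582 + 88526)/(1273869 - 2881494) = 3966108/(-1607625) = 3966108*(-1/1607625) = -1322036/535875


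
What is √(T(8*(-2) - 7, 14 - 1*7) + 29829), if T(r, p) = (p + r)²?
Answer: √30085 ≈ 173.45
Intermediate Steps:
√(T(8*(-2) - 7, 14 - 1*7) + 29829) = √(((14 - 1*7) + (8*(-2) - 7))² + 29829) = √(((14 - 7) + (-16 - 7))² + 29829) = √((7 - 23)² + 29829) = √((-16)² + 29829) = √(256 + 29829) = √30085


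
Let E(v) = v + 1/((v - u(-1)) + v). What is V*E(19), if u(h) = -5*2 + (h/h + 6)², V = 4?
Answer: 72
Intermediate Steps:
u(h) = 39 (u(h) = -10 + (1 + 6)² = -10 + 7² = -10 + 49 = 39)
E(v) = v + 1/(-39 + 2*v) (E(v) = v + 1/((v - 1*39) + v) = v + 1/((v - 39) + v) = v + 1/((-39 + v) + v) = v + 1/(-39 + 2*v))
V*E(19) = 4*((1 - 39*19 + 2*19²)/(-39 + 2*19)) = 4*((1 - 741 + 2*361)/(-39 + 38)) = 4*((1 - 741 + 722)/(-1)) = 4*(-1*(-18)) = 4*18 = 72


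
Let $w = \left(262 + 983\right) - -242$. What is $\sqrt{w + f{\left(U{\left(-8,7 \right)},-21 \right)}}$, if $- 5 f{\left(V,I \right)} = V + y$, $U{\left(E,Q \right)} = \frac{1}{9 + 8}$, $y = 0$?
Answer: $\frac{\sqrt{10743490}}{85} \approx 38.561$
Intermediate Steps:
$U{\left(E,Q \right)} = \frac{1}{17}$
$f{\left(V,I \right)} = - \frac{V}{5}$ ($f{\left(V,I \right)} = - \frac{V + 0}{5} = - \frac{V}{5}$)
$w = 1487$ ($w = 1245 + \left(-401 + 643\right) = 1245 + 242 = 1487$)
$\sqrt{w + f{\left(U{\left(-8,7 \right)},-21 \right)}} = \sqrt{1487 - \frac{1}{85}} = \sqrt{\frac{126394}{85}} = \frac{\sqrt{10743490}}{85}$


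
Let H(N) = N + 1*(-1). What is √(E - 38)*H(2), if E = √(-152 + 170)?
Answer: √(-38 + 3*√2) ≈ 5.8101*I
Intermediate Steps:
E = 3*√2 (E = √18 = 3*√2 ≈ 4.2426)
H(N) = -1 + N (H(N) = N - 1 = -1 + N)
√(E - 38)*H(2) = √(3*√2 - 38)*(-1 + 2) = √(-38 + 3*√2)*1 = √(-38 + 3*√2)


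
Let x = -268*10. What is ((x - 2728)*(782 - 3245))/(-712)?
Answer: -1664988/89 ≈ -18708.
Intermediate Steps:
x = -2680
((x - 2728)*(782 - 3245))/(-712) = ((-2680 - 2728)*(782 - 3245))/(-712) = -5408*(-2463)*(-1/712) = 13319904*(-1/712) = -1664988/89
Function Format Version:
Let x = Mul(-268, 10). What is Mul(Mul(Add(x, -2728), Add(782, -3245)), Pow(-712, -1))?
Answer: Rational(-1664988, 89) ≈ -18708.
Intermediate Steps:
x = -2680
Mul(Mul(Add(x, -2728), Add(782, -3245)), Pow(-712, -1)) = Mul(Mul(Add(-2680, -2728), Add(782, -3245)), Pow(-712, -1)) = Mul(Mul(-5408, -2463), Rational(-1, 712)) = Mul(13319904, Rational(-1, 712)) = Rational(-1664988, 89)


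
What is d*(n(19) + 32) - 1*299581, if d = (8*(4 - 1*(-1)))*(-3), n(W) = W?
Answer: -305701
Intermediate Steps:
d = -120 (d = (8*(4 + 1))*(-3) = (8*5)*(-3) = 40*(-3) = -120)
d*(n(19) + 32) - 1*299581 = -120*(19 + 32) - 1*299581 = -120*51 - 299581 = -6120 - 299581 = -305701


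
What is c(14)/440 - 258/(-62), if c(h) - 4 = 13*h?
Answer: 31263/6820 ≈ 4.5840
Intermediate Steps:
c(h) = 4 + 13*h
c(14)/440 - 258/(-62) = (4 + 13*14)/440 - 258/(-62) = (4 + 182)*(1/440) - 258*(-1/62) = 186*(1/440) + 129/31 = 93/220 + 129/31 = 31263/6820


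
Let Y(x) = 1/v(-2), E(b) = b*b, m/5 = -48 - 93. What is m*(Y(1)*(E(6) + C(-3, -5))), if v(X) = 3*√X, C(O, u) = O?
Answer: 7755*I*√2/2 ≈ 5483.6*I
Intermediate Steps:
m = -705 (m = 5*(-48 - 93) = 5*(-141) = -705)
E(b) = b²
Y(x) = -I*√2/6 (Y(x) = 1/(3*√(-2)) = 1/(3*(I*√2)) = 1/(3*I*√2) = 1*(-I*√2/6) = -I*√2/6)
m*(Y(1)*(E(6) + C(-3, -5))) = -705*(-I*√2/6)*(6² - 3) = -705*(-I*√2/6)*(36 - 3) = -705*(-I*√2/6)*33 = -(-7755)*I*√2/2 = 7755*I*√2/2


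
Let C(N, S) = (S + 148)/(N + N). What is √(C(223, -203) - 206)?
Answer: I*√41001226/446 ≈ 14.357*I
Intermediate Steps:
C(N, S) = (148 + S)/(2*N) (C(N, S) = (148 + S)/((2*N)) = (148 + S)*(1/(2*N)) = (148 + S)/(2*N))
√(C(223, -203) - 206) = √((½)*(148 - 203)/223 - 206) = √((½)*(1/223)*(-55) - 206) = √(-55/446 - 206) = √(-91931/446) = I*√41001226/446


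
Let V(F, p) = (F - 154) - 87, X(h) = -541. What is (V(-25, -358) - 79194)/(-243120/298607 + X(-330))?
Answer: 23727312220/161789507 ≈ 146.66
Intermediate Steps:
V(F, p) = -241 + F (V(F, p) = (-154 + F) - 87 = -241 + F)
(V(-25, -358) - 79194)/(-243120/298607 + X(-330)) = ((-241 - 25) - 79194)/(-243120/298607 - 541) = (-266 - 79194)/(-243120*1/298607 - 541) = -79460/(-243120/298607 - 541) = -79460/(-161789507/298607) = -79460*(-298607/161789507) = 23727312220/161789507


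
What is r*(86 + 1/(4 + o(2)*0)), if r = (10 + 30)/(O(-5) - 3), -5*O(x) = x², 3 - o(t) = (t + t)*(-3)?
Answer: -1725/4 ≈ -431.25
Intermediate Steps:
o(t) = 3 + 6*t (o(t) = 3 - (t + t)*(-3) = 3 - 2*t*(-3) = 3 - (-6)*t = 3 + 6*t)
O(x) = -x²/5
r = -5 (r = (10 + 30)/(-⅕*(-5)² - 3) = 40/(-⅕*25 - 3) = 40/(-5 - 3) = 40/(-8) = 40*(-⅛) = -5)
r*(86 + 1/(4 + o(2)*0)) = -5*(86 + 1/(4 + (3 + 6*2)*0)) = -5*(86 + 1/(4 + (3 + 12)*0)) = -5*(86 + 1/(4 + 15*0)) = -5*(86 + 1/(4 + 0)) = -5*(86 + 1/4) = -5*(86 + ¼) = -5*345/4 = -1725/4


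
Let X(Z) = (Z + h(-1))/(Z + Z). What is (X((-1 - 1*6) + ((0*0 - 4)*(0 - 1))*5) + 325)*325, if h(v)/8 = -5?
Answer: 210575/2 ≈ 1.0529e+5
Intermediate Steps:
h(v) = -40 (h(v) = 8*(-5) = -40)
X(Z) = (-40 + Z)/(2*Z) (X(Z) = (Z - 40)/(Z + Z) = (-40 + Z)/((2*Z)) = (-40 + Z)*(1/(2*Z)) = (-40 + Z)/(2*Z))
(X((-1 - 1*6) + ((0*0 - 4)*(0 - 1))*5) + 325)*325 = ((-40 + ((-1 - 1*6) + ((0*0 - 4)*(0 - 1))*5))/(2*((-1 - 1*6) + ((0*0 - 4)*(0 - 1))*5)) + 325)*325 = ((-40 + ((-1 - 6) + ((0 - 4)*(-1))*5))/(2*((-1 - 6) + ((0 - 4)*(-1))*5)) + 325)*325 = ((-40 + (-7 - 4*(-1)*5))/(2*(-7 - 4*(-1)*5)) + 325)*325 = ((-40 + (-7 + 4*5))/(2*(-7 + 4*5)) + 325)*325 = ((-40 + (-7 + 20))/(2*(-7 + 20)) + 325)*325 = ((½)*(-40 + 13)/13 + 325)*325 = ((½)*(1/13)*(-27) + 325)*325 = (-27/26 + 325)*325 = (8423/26)*325 = 210575/2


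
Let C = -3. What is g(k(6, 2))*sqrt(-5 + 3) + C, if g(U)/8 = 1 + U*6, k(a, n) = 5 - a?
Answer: -3 - 40*I*sqrt(2) ≈ -3.0 - 56.569*I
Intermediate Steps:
g(U) = 8 + 48*U (g(U) = 8*(1 + U*6) = 8*(1 + 6*U) = 8 + 48*U)
g(k(6, 2))*sqrt(-5 + 3) + C = (8 + 48*(5 - 1*6))*sqrt(-5 + 3) - 3 = (8 + 48*(5 - 6))*sqrt(-2) - 3 = (8 + 48*(-1))*(I*sqrt(2)) - 3 = (8 - 48)*(I*sqrt(2)) - 3 = -40*I*sqrt(2) - 3 = -3 - 40*I*sqrt(2)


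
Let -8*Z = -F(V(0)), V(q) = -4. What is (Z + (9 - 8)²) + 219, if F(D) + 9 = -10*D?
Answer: 1791/8 ≈ 223.88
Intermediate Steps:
F(D) = -9 - 10*D
Z = 31/8 (Z = -(-1)*(-9 - 10*(-4))/8 = -(-1)*(-9 + 40)/8 = -(-1)*31/8 = -⅛*(-31) = 31/8 ≈ 3.8750)
(Z + (9 - 8)²) + 219 = (31/8 + (9 - 8)²) + 219 = (31/8 + 1²) + 219 = (31/8 + 1) + 219 = 39/8 + 219 = 1791/8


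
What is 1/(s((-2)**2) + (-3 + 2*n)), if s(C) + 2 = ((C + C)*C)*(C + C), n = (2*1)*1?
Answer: 1/255 ≈ 0.0039216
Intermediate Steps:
n = 2 (n = 2*1 = 2)
s(C) = -2 + 4*C**3 (s(C) = -2 + ((C + C)*C)*(C + C) = -2 + ((2*C)*C)*(2*C) = -2 + (2*C**2)*(2*C) = -2 + 4*C**3)
1/(s((-2)**2) + (-3 + 2*n)) = 1/((-2 + 4*((-2)**2)**3) + (-3 + 2*2)) = 1/((-2 + 4*4**3) + (-3 + 4)) = 1/((-2 + 4*64) + 1) = 1/((-2 + 256) + 1) = 1/(254 + 1) = 1/255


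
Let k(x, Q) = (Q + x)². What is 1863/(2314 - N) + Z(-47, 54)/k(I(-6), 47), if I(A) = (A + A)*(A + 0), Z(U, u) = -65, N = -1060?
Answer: 3737519/6825602 ≈ 0.54757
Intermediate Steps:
I(A) = 2*A² (I(A) = (2*A)*A = 2*A²)
1863/(2314 - N) + Z(-47, 54)/k(I(-6), 47) = 1863/(2314 - 1*(-1060)) - 65/(47 + 2*(-6)²)² = 1863/(2314 + 1060) - 65/(47 + 2*36)² = 1863/3374 - 65/(47 + 72)² = 1863*(1/3374) - 65/(119²) = 1863/3374 - 65/14161 = 3737519/6825602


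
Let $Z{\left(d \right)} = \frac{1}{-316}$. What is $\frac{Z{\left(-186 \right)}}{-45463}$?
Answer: $\frac{1}{14366308} \approx 6.9607 \cdot 10^{-8}$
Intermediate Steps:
$Z{\left(d \right)} = - \frac{1}{316}$
$\frac{Z{\left(-186 \right)}}{-45463} = - \frac{1}{316 \left(-45463\right)} = \left(- \frac{1}{316}\right) \left(- \frac{1}{45463}\right) = \frac{1}{14366308}$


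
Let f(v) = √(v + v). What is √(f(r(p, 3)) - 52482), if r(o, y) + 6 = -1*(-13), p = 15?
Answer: √(-52482 + √14) ≈ 229.08*I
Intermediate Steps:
r(o, y) = 7 (r(o, y) = -6 - 1*(-13) = -6 + 13 = 7)
f(v) = √2*√v (f(v) = √(2*v) = √2*√v)
√(f(r(p, 3)) - 52482) = √(√2*√7 - 52482) = √(√14 - 52482) = √(-52482 + √14)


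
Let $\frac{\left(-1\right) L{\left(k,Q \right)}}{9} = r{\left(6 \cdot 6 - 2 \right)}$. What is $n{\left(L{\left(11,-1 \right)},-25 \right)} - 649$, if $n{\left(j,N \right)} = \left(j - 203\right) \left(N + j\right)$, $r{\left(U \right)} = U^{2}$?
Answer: $110619754$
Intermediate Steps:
$L{\left(k,Q \right)} = -10404$ ($L{\left(k,Q \right)} = - 9 \left(6 \cdot 6 - 2\right)^{2} = - 9 \left(36 - 2\right)^{2} = - 9 \cdot 34^{2} = \left(-9\right) 1156 = -10404$)
$n{\left(j,N \right)} = \left(-203 + j\right) \left(N + j\right)$
$n{\left(L{\left(11,-1 \right)},-25 \right)} - 649 = \left(\left(-10404\right)^{2} - -5075 - -2112012 - -260100\right) - 649 = \left(108243216 + 5075 + 2112012 + 260100\right) - 649 = 110620403 - 649 = 110619754$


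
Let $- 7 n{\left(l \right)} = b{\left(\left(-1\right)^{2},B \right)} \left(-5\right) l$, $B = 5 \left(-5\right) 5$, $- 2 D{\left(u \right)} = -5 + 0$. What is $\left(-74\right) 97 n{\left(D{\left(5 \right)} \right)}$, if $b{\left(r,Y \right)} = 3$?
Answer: $- \frac{269175}{7} \approx -38454.0$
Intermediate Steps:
$D{\left(u \right)} = \frac{5}{2}$ ($D{\left(u \right)} = - \frac{-5 + 0}{2} = \left(- \frac{1}{2}\right) \left(-5\right) = \frac{5}{2}$)
$B = -125$ ($B = \left(-25\right) 5 = -125$)
$n{\left(l \right)} = \frac{15 l}{7}$ ($n{\left(l \right)} = - \frac{3 \left(-5\right) l}{7} = - \frac{\left(-15\right) l}{7} = \frac{15 l}{7}$)
$\left(-74\right) 97 n{\left(D{\left(5 \right)} \right)} = \left(-74\right) 97 \cdot \frac{15}{7} \cdot \frac{5}{2} = \left(-7178\right) \frac{75}{14} = - \frac{269175}{7}$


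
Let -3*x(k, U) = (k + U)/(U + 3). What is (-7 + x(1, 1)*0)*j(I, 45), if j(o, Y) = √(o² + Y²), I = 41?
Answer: -7*√3706 ≈ -426.14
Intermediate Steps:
x(k, U) = -(U + k)/(3*(3 + U)) (x(k, U) = -(k + U)/(3*(U + 3)) = -(U + k)/(3*(3 + U)))
j(o, Y) = √(Y² + o²)
(-7 + x(1, 1)*0)*j(I, 45) = (-7 + ((-1*1 - 1*1)/(3*(3 + 1)))*0)*√(45² + 41²) = (-7 + ((⅓)*(-1 - 1)/4)*0)*√(2025 + 1681) = (-7 + ((⅓)*(¼)*(-2))*0)*√3706 = (-7 - ⅙*0)*√3706 = (-7 + 0)*√3706 = -7*√3706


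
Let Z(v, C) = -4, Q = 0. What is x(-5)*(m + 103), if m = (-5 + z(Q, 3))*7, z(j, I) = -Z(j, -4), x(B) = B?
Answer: -480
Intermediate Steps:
z(j, I) = 4 (z(j, I) = -1*(-4) = 4)
m = -7 (m = (-5 + 4)*7 = -1*7 = -7)
x(-5)*(m + 103) = -5*(-7 + 103) = -5*96 = -480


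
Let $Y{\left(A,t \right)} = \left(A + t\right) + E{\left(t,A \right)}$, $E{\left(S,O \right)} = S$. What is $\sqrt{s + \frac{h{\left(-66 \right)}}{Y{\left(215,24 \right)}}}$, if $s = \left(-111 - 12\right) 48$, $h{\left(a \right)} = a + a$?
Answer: $\frac{2 i \sqrt{102102123}}{263} \approx 76.841 i$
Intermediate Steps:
$h{\left(a \right)} = 2 a$
$Y{\left(A,t \right)} = A + 2 t$ ($Y{\left(A,t \right)} = \left(A + t\right) + t = A + 2 t$)
$s = -5904$ ($s = \left(-123\right) 48 = -5904$)
$\sqrt{s + \frac{h{\left(-66 \right)}}{Y{\left(215,24 \right)}}} = \sqrt{-5904 + \frac{2 \left(-66\right)}{215 + 2 \cdot 24}} = \sqrt{-5904 - \frac{132}{215 + 48}} = \sqrt{-5904 - \frac{132}{263}} = \sqrt{- \frac{1552884}{263}} = \frac{2 i \sqrt{102102123}}{263}$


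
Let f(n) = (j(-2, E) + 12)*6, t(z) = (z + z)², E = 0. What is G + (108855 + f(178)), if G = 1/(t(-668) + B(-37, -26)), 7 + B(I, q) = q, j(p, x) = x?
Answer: 194419772002/1784863 ≈ 1.0893e+5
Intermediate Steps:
t(z) = 4*z² (t(z) = (2*z)² = 4*z²)
B(I, q) = -7 + q
f(n) = 72 (f(n) = (0 + 12)*6 = 12*6 = 72)
G = 1/1784863 (G = 1/(4*(-668)² + (-7 - 26)) = 1/(4*446224 - 33) = 1/(1784896 - 33) = 1/1784863 ≈ 5.6027e-7)
G + (108855 + f(178)) = 1/1784863 + (108855 + 72) = 1/1784863 + 108927 = 194419772002/1784863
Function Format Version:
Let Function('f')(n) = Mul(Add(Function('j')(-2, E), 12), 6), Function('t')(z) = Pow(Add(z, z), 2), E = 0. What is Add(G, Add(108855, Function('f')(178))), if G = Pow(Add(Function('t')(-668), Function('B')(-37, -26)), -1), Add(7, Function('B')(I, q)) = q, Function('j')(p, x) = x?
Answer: Rational(194419772002, 1784863) ≈ 1.0893e+5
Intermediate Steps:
Function('t')(z) = Mul(4, Pow(z, 2)) (Function('t')(z) = Pow(Mul(2, z), 2) = Mul(4, Pow(z, 2)))
Function('B')(I, q) = Add(-7, q)
Function('f')(n) = 72 (Function('f')(n) = Mul(Add(0, 12), 6) = Mul(12, 6) = 72)
G = Rational(1, 1784863) (G = Pow(Add(Mul(4, Pow(-668, 2)), Add(-7, -26)), -1) = Pow(Add(Mul(4, 446224), -33), -1) = Pow(Add(1784896, -33), -1) = Pow(1784863, -1) = Rational(1, 1784863) ≈ 5.6027e-7)
Add(G, Add(108855, Function('f')(178))) = Add(Rational(1, 1784863), Add(108855, 72)) = Add(Rational(1, 1784863), 108927) = Rational(194419772002, 1784863)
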